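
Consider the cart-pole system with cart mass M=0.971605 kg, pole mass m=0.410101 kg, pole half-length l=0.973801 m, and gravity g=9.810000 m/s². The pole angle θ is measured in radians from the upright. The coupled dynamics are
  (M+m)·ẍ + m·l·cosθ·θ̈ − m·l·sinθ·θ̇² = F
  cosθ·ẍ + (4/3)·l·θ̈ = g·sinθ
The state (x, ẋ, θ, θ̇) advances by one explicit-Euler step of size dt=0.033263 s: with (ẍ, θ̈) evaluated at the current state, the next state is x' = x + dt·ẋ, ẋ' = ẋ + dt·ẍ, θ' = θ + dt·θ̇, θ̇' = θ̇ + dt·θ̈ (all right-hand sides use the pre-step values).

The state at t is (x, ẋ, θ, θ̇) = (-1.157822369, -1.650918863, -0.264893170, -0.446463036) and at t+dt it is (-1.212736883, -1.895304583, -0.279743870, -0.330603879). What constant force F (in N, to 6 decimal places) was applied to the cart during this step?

F = -8.788164 N

ẍ = (ẋ'−ẋ)/dt = (-1.895304583−-1.650918863)/0.033263 = -7.347074
θ̈ = (θ̇'−θ̇)/dt = (-0.330603879−-0.446463036)/0.033263 = 3.483124
sinθ=-0.261806, cosθ=0.965120
F = (M+m)·ẍ + m·l·cosθ·θ̈ − m·l·sinθ·θ̇² = -10.151496 + 1.342491 − -0.020841 = -8.788164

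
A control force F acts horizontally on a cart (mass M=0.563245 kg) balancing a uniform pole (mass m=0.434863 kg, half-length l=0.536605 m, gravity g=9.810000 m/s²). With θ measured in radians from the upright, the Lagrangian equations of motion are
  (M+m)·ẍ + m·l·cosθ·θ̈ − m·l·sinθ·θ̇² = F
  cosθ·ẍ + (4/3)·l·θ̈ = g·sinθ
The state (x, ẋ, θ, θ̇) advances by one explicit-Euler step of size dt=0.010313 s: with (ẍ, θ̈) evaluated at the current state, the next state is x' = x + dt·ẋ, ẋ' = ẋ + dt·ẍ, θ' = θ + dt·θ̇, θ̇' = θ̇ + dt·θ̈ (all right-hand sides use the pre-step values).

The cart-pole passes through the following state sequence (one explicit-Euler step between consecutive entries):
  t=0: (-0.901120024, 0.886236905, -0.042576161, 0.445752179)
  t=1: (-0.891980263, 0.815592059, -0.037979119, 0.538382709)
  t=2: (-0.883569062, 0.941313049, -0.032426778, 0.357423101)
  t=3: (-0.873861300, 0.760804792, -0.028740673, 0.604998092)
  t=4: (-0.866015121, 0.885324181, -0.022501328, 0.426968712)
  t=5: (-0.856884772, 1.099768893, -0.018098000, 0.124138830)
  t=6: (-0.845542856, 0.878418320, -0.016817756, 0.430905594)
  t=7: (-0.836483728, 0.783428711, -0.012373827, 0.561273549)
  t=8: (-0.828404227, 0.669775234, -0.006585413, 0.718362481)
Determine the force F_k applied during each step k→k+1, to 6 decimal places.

F_0 = -4.741115 N
F_1 = 8.078464 N
F_2 = -11.870028 N
F_3 = 8.027070 N
F_4 = 13.904925 N
F_5 = -14.482586 N
F_6 = -6.243126 N
F_7 = -7.444509 N

step 0→1:
  ẍ = (ẋ'−ẋ)/dt = (0.815592059−0.886236905)/0.010313 = -6.850077
  θ̈ = (θ̇'−θ̇)/dt = (0.538382709−0.445752179)/0.010313 = 8.981919
  sinθ=-0.042563, cosθ=0.999094
  F = (M+m)·ẍ + m·l·cosθ·θ̈ − m·l·sinθ·θ̇² = -6.837117 + 2.094028 − -0.001973 = -4.741115
step 1→2:
  ẍ = (ẋ'−ẋ)/dt = (0.941313049−0.815592059)/0.010313 = 12.190535
  θ̈ = (θ̇'−θ̇)/dt = (0.357423101−0.538382709)/0.010313 = -17.546748
  sinθ=-0.037970, cosθ=0.999279
  F = (M+m)·ẍ + m·l·cosθ·θ̈ − m·l·sinθ·θ̇² = 12.167471 + -4.091575 − -0.002568 = 8.078464
step 2→3:
  ẍ = (ẋ'−ẋ)/dt = (0.760804792−0.941313049)/0.010313 = -17.502982
  θ̈ = (θ̇'−θ̇)/dt = (0.604998092−0.357423101)/0.010313 = 24.006108
  sinθ=-0.032421, cosθ=0.999474
  F = (M+m)·ẍ + m·l·cosθ·θ̈ − m·l·sinθ·θ̇² = -17.469867 + 5.598872 − -0.000966 = -11.870028
step 3→4:
  ẍ = (ẋ'−ẋ)/dt = (0.885324181−0.760804792)/0.010313 = 12.074022
  θ̈ = (θ̇'−θ̇)/dt = (0.426968712−0.604998092)/0.010313 = -17.262618
  sinθ=-0.028737, cosθ=0.999587
  F = (M+m)·ẍ + m·l·cosθ·θ̈ − m·l·sinθ·θ̇² = 12.051178 + -4.026562 − -0.002454 = 8.027070
step 4→5:
  ẍ = (ẋ'−ẋ)/dt = (1.099768893−0.885324181)/0.010313 = 20.793631
  θ̈ = (θ̇'−θ̇)/dt = (0.124138830−0.426968712)/0.010313 = -29.363898
  sinθ=-0.022499, cosθ=0.999747
  F = (M+m)·ẍ + m·l·cosθ·θ̈ − m·l·sinθ·θ̇² = 20.754289 + -6.850321 − -0.000957 = 13.904925
step 5→6:
  ẍ = (ẋ'−ẋ)/dt = (0.878418320−1.099768893)/0.010313 = -21.463257
  θ̈ = (θ̇'−θ̇)/dt = (0.430905594−0.124138830)/0.010313 = 29.745638
  sinθ=-0.018097, cosθ=0.999836
  F = (M+m)·ẍ + m·l·cosθ·θ̈ − m·l·sinθ·θ̇² = -21.422649 + 6.939998 − -0.000065 = -14.482586
step 6→7:
  ẍ = (ẋ'−ẋ)/dt = (0.783428711−0.878418320)/0.010313 = -9.210667
  θ̈ = (θ̇'−θ̇)/dt = (0.561273549−0.430905594)/0.010313 = 12.641128
  sinθ=-0.016817, cosθ=0.999859
  F = (M+m)·ẍ + m·l·cosθ·θ̈ − m·l·sinθ·θ̇² = -9.193240 + 2.949386 − -0.000729 = -6.243126
step 7→8:
  ẍ = (ẋ'−ẋ)/dt = (0.669775234−0.783428711)/0.010313 = -11.020409
  θ̈ = (θ̇'−θ̇)/dt = (0.718362481−0.561273549)/0.010313 = 15.232128
  sinθ=-0.012374, cosθ=0.999923
  F = (M+m)·ẍ + m·l·cosθ·θ̈ − m·l·sinθ·θ̇² = -10.999558 + 3.554140 − -0.000910 = -7.444509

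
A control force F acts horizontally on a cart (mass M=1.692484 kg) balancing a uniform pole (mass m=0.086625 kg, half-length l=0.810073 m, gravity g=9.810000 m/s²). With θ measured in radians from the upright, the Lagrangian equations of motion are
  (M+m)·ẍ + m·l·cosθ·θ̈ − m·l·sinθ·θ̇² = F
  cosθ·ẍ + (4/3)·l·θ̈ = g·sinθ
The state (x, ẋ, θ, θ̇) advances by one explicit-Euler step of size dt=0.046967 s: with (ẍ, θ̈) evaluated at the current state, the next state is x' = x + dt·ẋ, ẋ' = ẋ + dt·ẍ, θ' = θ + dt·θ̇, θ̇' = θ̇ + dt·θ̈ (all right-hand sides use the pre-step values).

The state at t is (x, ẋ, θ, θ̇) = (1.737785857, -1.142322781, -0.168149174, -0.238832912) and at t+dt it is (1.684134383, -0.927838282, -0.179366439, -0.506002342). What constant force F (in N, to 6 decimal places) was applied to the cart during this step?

ẍ = (ẋ'−ẋ)/dt = (-0.927838282−-1.142322781)/0.046967 = 4.566706
θ̈ = (θ̇'−θ̇)/dt = (-0.506002342−-0.238832912)/0.046967 = -5.688450
sinθ=-0.167358, cosθ=0.985896
F = (M+m)·ẍ + m·l·cosθ·θ̈ − m·l·sinθ·θ̇² = 8.124668 + -0.393543 − -0.000670 = 7.731795

F = 7.731795 N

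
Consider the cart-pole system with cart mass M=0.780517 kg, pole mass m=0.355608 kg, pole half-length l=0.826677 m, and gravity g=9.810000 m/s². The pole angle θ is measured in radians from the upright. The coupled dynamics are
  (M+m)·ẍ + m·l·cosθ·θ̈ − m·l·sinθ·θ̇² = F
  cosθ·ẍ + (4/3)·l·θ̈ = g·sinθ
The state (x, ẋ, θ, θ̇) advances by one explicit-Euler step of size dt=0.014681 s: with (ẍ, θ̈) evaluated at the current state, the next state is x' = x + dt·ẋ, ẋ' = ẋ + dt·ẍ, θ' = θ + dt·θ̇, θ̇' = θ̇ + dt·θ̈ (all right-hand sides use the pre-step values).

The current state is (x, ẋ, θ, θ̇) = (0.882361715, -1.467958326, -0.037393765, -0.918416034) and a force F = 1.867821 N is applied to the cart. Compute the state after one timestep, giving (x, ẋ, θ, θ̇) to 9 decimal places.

sinθ=-0.037385051, cosθ=0.999300935
temp = (F + m·l·θ̇²·sinθ)/(M+m) = (1.867821 + -0.009270097)/1.136125 = 1.635868327
θ̈ = (g·sinθ − cosθ·temp)/(l·(4/3 − m·cos²θ/(M+m))) = -2.371842117
ẍ = temp − m·l·θ̈·cosθ/(M+m) = 2.249154723
Euler: x'=0.882361715+0.014681·-1.467958326=0.860810619, ẋ'=-1.467958326+0.014681·2.249154723=-1.434938486
       θ'=-0.037393765+0.014681·-0.918416034=-0.050877031, θ̇'=-0.918416034+0.014681·-2.371842117=-0.953237048

(0.860810619, -1.434938486, -0.050877031, -0.953237048)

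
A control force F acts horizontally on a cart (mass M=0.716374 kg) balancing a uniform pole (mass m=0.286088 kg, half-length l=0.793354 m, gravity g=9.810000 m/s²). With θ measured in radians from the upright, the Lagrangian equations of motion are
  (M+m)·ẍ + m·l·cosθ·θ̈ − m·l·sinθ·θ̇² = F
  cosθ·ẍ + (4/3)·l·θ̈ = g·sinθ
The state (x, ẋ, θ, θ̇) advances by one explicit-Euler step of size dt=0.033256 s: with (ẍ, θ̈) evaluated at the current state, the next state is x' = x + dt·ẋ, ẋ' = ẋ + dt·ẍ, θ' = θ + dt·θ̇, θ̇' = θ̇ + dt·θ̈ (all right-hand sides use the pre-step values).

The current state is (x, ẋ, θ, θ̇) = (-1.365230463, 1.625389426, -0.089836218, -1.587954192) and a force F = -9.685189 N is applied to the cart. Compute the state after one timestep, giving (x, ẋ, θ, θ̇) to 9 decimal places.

sinθ=-0.089715429, cosθ=0.995967440
temp = (F + m·l·θ̇²·sinθ)/(M+m) = (-9.685189 + -0.051346369)/1.002462 = -9.712622891
θ̈ = (g·sinθ − cosθ·temp)/(l·(4/3 − m·cos²θ/(M+m))) = 10.553502601
ẍ = temp − m·l·θ̈·cosθ/(M+m) = -12.092423114
Euler: x'=-1.365230463+0.033256·1.625389426=-1.311176512, ẋ'=1.625389426+0.033256·-12.092423114=1.223243803
       θ'=-0.089836218+0.033256·-1.587954192=-0.142645223, θ̇'=-1.587954192+0.033256·10.553502601=-1.236986910

(-1.311176512, 1.223243803, -0.142645223, -1.236986910)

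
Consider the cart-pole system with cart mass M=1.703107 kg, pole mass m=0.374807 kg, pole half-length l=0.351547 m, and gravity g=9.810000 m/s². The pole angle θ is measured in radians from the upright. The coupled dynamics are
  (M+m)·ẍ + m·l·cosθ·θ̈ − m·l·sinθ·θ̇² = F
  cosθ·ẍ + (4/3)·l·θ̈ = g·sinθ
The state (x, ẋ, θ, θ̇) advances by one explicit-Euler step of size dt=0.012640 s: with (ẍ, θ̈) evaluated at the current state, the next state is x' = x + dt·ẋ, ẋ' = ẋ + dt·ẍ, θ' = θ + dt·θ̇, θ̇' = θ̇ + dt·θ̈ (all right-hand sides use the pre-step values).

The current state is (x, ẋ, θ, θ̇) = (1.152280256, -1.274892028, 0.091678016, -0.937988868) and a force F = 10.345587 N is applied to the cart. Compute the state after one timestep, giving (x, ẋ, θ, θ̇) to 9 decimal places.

sinθ=0.091549646, cosθ=0.995800513
temp = (F + m·l·θ̇²·sinθ)/(M+m) = (10.345587 + 0.010613121)/2.077914 = 4.983940683
θ̈ = (g·sinθ − cosθ·temp)/(l·(4/3 − m·cos²θ/(M+m))) = -10.015791720
ẍ = temp − m·l·θ̈·cosθ/(M+m) = 5.616383335
Euler: x'=1.152280256+0.012640·-1.274892028=1.136165621, ẋ'=-1.274892028+0.012640·5.616383335=-1.203900943
       θ'=0.091678016+0.012640·-0.937988868=0.079821837, θ̇'=-0.937988868+0.012640·-10.015791720=-1.064588475

(1.136165621, -1.203900943, 0.079821837, -1.064588475)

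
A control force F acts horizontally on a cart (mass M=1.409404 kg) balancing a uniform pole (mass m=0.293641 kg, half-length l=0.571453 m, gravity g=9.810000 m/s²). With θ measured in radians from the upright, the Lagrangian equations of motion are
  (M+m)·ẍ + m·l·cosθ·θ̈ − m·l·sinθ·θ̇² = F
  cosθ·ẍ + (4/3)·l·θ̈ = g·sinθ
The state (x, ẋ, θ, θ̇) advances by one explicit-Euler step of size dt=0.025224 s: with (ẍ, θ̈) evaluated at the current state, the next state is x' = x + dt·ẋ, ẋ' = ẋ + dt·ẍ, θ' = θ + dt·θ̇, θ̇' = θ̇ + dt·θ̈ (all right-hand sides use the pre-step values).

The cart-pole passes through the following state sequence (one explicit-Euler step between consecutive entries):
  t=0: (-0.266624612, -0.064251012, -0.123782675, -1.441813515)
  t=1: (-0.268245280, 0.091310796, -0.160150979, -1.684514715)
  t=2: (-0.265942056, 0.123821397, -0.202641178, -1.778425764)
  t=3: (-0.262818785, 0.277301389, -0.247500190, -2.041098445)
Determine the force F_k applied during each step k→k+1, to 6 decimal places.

step 0→1:
  ẍ = (ẋ'−ẋ)/dt = (0.091310796−-0.064251012)/0.025224 = 6.167214
  θ̈ = (θ̇'−θ̇)/dt = (-1.684514715−-1.441813515)/0.025224 = -9.621836
  sinθ=-0.123467, cosθ=0.992349
  F = (M+m)·ẍ + m·l·cosθ·θ̈ − m·l·sinθ·θ̇² = 10.503043 + -1.602210 − -0.043069 = 8.943902
step 1→2:
  ẍ = (ẋ'−ẋ)/dt = (0.123821397−0.091310796)/0.025224 = 1.288876
  θ̈ = (θ̇'−θ̇)/dt = (-1.778425764−-1.684514715)/0.025224 = -3.723083
  sinθ=-0.159467, cosθ=0.987203
  F = (M+m)·ẍ + m·l·cosθ·θ̈ − m·l·sinθ·θ̇² = 2.195013 + -0.616746 − -0.075931 = 1.654198
step 2→3:
  ẍ = (ẋ'−ẋ)/dt = (0.277301389−0.123821397)/0.025224 = 6.084681
  θ̈ = (θ̇'−θ̇)/dt = (-2.041098445−-1.778425764)/0.025224 = -10.413601
  sinθ=-0.201257, cosθ=0.979538
  F = (M+m)·ẍ + m·l·cosθ·θ̈ − m·l·sinθ·θ̇² = 10.362485 + -1.711668 − -0.106812 = 8.757629

F_0 = 8.943902 N
F_1 = 1.654198 N
F_2 = 8.757629 N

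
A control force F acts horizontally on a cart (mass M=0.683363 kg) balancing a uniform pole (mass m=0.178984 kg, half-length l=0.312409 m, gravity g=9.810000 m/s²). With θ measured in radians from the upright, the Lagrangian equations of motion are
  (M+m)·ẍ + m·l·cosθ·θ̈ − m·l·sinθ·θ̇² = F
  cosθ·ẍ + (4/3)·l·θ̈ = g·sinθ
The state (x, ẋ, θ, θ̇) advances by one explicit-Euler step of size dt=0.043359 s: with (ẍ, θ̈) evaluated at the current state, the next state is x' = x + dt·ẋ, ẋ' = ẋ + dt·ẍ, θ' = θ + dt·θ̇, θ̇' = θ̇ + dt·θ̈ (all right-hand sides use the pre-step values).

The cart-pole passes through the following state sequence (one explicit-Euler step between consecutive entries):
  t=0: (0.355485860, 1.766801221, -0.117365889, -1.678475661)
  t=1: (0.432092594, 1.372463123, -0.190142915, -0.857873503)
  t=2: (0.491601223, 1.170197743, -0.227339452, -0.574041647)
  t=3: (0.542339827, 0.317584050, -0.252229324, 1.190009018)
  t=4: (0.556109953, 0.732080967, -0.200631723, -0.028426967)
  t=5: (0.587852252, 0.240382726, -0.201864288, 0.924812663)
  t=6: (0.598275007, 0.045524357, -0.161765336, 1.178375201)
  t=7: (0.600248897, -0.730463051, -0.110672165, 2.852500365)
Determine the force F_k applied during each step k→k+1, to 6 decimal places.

step 0→1:
  ẍ = (ẋ'−ẋ)/dt = (1.372463123−1.766801221)/0.043359 = -9.094723
  θ̈ = (θ̇'−θ̇)/dt = (-0.857873503−-1.678475661)/0.043359 = 18.925763
  sinθ=-0.117097, cosθ=0.993121
  F = (M+m)·ẍ + m·l·cosθ·θ̈ − m·l·sinθ·θ̇² = -7.842807 + 1.050977 − -0.018446 = -6.773384
step 1→2:
  ẍ = (ẋ'−ẋ)/dt = (1.170197743−1.372463123)/0.043359 = -4.664900
  θ̈ = (θ̇'−θ̇)/dt = (-0.574041647−-0.857873503)/0.043359 = 6.546089
  sinθ=-0.188999, cosθ=0.981977
  F = (M+m)·ẍ + m·l·cosθ·θ̈ − m·l·sinθ·θ̇² = -4.022762 + 0.359436 − -0.007778 = -3.655549
step 2→3:
  ẍ = (ẋ'−ẋ)/dt = (0.317584050−1.170197743)/0.043359 = -19.664053
  θ̈ = (θ̇'−θ̇)/dt = (1.190009018−-0.574041647)/0.043359 = 40.684764
  sinθ=-0.225386, cosθ=0.974269
  F = (M+m)·ẍ + m·l·cosθ·θ̈ − m·l·sinθ·θ̇² = -16.957237 + 2.216403 − -0.004153 = -14.736682
step 3→4:
  ẍ = (ẋ'−ẋ)/dt = (0.732080967−0.317584050)/0.043359 = 9.559651
  θ̈ = (θ̇'−θ̇)/dt = (-0.028426967−1.190009018)/0.043359 = -28.101109
  sinθ=-0.249563, cosθ=0.968358
  F = (M+m)·ẍ + m·l·cosθ·θ̈ − m·l·sinθ·θ̇² = 8.243737 + -1.521589 − -0.019761 = 6.741909
step 4→5:
  ẍ = (ẋ'−ẋ)/dt = (0.240382726−0.732080967)/0.043359 = -11.340166
  θ̈ = (θ̇'−θ̇)/dt = (0.924812663−-0.028426967)/0.043359 = 21.984816
  sinθ=-0.199288, cosθ=0.979941
  F = (M+m)·ẍ + m·l·cosθ·θ̈ − m·l·sinθ·θ̇² = -9.779158 + 1.204649 − -0.000009 = -8.574500
step 5→6:
  ẍ = (ẋ'−ẋ)/dt = (0.045524357−0.240382726)/0.043359 = -4.494070
  θ̈ = (θ̇'−θ̇)/dt = (1.178375201−0.924812663)/0.043359 = 5.847979
  sinθ=-0.200496, cosθ=0.979694
  F = (M+m)·ẍ + m·l·cosθ·θ̈ − m·l·sinθ·θ̇² = -3.875448 + 0.320357 − -0.009589 = -3.545502
step 6→7:
  ẍ = (ẋ'−ẋ)/dt = (-0.730463051−0.045524357)/0.043359 = -17.896801
  θ̈ = (θ̇'−θ̇)/dt = (2.852500365−1.178375201)/0.043359 = 38.610788
  sinθ=-0.161061, cosθ=0.986944
  F = (M+m)·ẍ + m·l·cosθ·θ̈ − m·l·sinθ·θ̇² = -15.433253 + 2.130783 − -0.012505 = -13.289965

F_0 = -6.773384 N
F_1 = -3.655549 N
F_2 = -14.736682 N
F_3 = 6.741909 N
F_4 = -8.574500 N
F_5 = -3.545502 N
F_6 = -13.289965 N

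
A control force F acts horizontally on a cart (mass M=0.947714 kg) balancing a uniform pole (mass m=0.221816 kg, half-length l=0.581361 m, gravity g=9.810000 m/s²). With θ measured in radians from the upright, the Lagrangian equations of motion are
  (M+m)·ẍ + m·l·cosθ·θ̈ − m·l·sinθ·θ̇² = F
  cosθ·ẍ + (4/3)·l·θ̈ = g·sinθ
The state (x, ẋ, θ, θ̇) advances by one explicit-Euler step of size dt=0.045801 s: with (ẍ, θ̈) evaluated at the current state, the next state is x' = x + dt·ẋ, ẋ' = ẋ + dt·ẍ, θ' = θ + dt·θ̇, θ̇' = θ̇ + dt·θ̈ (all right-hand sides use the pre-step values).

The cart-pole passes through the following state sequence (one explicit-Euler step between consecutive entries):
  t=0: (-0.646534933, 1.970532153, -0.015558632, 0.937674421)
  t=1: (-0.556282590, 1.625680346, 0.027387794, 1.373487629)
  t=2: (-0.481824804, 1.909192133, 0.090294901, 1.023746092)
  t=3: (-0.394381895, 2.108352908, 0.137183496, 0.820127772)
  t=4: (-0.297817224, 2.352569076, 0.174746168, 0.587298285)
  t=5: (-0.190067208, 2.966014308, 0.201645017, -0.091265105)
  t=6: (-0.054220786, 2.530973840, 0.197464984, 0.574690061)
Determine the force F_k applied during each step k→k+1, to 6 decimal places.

step 0→1:
  ẍ = (ẋ'−ẋ)/dt = (1.625680346−1.970532153)/0.045801 = -7.529351
  θ̈ = (θ̇'−θ̇)/dt = (1.373487629−0.937674421)/0.045801 = 9.515364
  sinθ=-0.015558, cosθ=0.999879
  F = (M+m)·ẍ + m·l·cosθ·θ̈ − m·l·sinθ·θ̇² = -8.805802 + 1.226907 − -0.001764 = -7.577131
step 1→2:
  ẍ = (ẋ'−ẋ)/dt = (1.909192133−1.625680346)/0.045801 = 6.190079
  θ̈ = (θ̇'−θ̇)/dt = (1.023746092−1.373487629)/0.045801 = -7.636111
  sinθ=0.027384, cosθ=0.999625
  F = (M+m)·ẍ + m·l·cosθ·θ̈ − m·l·sinθ·θ̇² = 7.239483 + -0.984347 − 0.006662 = 6.248474
step 2→3:
  ẍ = (ẋ'−ẋ)/dt = (2.108352908−1.909192133)/0.045801 = 4.348394
  θ̈ = (θ̇'−θ̇)/dt = (0.820127772−1.023746092)/0.045801 = -4.445718
  sinθ=0.090172, cosθ=0.995926
  F = (M+m)·ẍ + m·l·cosθ·θ̈ − m·l·sinθ·θ̇² = 5.085577 + -0.570963 − 0.012187 = 4.502427
step 3→4:
  ẍ = (ẋ'−ẋ)/dt = (2.352569076−2.108352908)/0.045801 = 5.332114
  θ̈ = (θ̇'−θ̇)/dt = (0.587298285−0.820127772)/0.045801 = -5.083502
  sinθ=0.136754, cosθ=0.990605
  F = (M+m)·ẍ + m·l·cosθ·θ̈ − m·l·sinθ·θ̇² = 6.236068 + -0.649385 − 0.011862 = 5.574821
step 4→5:
  ẍ = (ẋ'−ẋ)/dt = (2.966014308−2.352569076)/0.045801 = 13.393708
  θ̈ = (θ̇'−θ̇)/dt = (-0.091265105−0.587298285)/0.045801 = -14.815471
  sinθ=0.173858, cosθ=0.984771
  F = (M+m)·ẍ + m·l·cosθ·θ̈ − m·l·sinθ·θ̇² = 15.664344 + -1.881436 − 0.007733 = 13.775175
step 5→6:
  ẍ = (ẋ'−ẋ)/dt = (2.530973840−2.966014308)/0.045801 = -9.498493
  θ̈ = (θ̇'−θ̇)/dt = (0.574690061−-0.091265105)/0.045801 = 14.540188
  sinθ=0.200281, cosθ=0.979738
  F = (M+m)·ẍ + m·l·cosθ·θ̈ − m·l·sinθ·θ̇² = -11.108772 + 1.837041 − 0.000215 = -9.271946

F_0 = -7.577131 N
F_1 = 6.248474 N
F_2 = 4.502427 N
F_3 = 5.574821 N
F_4 = 13.775175 N
F_5 = -9.271946 N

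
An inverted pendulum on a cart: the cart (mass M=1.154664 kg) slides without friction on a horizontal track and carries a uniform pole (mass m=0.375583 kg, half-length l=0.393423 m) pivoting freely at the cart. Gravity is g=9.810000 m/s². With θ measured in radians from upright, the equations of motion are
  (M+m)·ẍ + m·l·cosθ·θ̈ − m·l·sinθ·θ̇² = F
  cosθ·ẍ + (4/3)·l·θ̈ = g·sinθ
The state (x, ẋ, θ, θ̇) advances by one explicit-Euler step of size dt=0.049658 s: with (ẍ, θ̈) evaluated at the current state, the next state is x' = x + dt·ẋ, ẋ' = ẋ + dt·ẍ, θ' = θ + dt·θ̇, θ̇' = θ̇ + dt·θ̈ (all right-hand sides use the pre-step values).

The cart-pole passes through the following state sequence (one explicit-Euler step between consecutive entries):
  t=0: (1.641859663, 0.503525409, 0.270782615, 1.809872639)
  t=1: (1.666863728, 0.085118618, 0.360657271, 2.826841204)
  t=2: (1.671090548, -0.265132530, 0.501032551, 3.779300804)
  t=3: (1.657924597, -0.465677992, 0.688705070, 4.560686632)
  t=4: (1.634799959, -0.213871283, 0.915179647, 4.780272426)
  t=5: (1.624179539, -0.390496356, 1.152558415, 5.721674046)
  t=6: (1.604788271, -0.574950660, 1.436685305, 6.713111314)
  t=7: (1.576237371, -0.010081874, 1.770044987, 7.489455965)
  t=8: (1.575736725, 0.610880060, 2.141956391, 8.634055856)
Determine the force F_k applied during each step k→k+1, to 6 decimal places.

F_0 = -10.107135 N
F_1 = -8.558109 N
F_2 = -5.154383 N
F_3 = 6.310783 N
F_4 = -6.411537 N
F_5 = -8.906337 N
F_6 = 11.116448 N
F_7 = 10.336917 N

step 0→1:
  ẍ = (ẋ'−ẋ)/dt = (0.085118618−0.503525409)/0.049658 = -8.425768
  θ̈ = (θ̇'−θ̇)/dt = (2.826841204−1.809872639)/0.049658 = 20.479451
  sinθ=0.267486, cosθ=0.963562
  F = (M+m)·ẍ + m·l·cosθ·θ̈ − m·l·sinθ·θ̇² = -12.893506 + 2.915839 − 0.129468 = -10.107135
step 1→2:
  ẍ = (ẋ'−ẋ)/dt = (-0.265132530−0.085118618)/0.049658 = -7.053267
  θ̈ = (θ̇'−θ̇)/dt = (3.779300804−2.826841204)/0.049658 = 19.180386
  sinθ=0.352889, cosθ=0.935665
  F = (M+m)·ẍ + m·l·cosθ·θ̈ − m·l·sinθ·θ̇² = -10.793241 + 2.651816 − 0.416684 = -8.558109
step 2→3:
  ẍ = (ẋ'−ẋ)/dt = (-0.465677992−-0.265132530)/0.049658 = -4.038533
  θ̈ = (θ̇'−θ̇)/dt = (4.560686632−3.779300804)/0.049658 = 15.735346
  sinθ=0.480331, cosθ=0.877087
  F = (M+m)·ẍ + m·l·cosθ·θ̈ − m·l·sinθ·θ̇² = -6.179953 + 2.039317 − 1.013747 = -5.154383
step 3→4:
  ẍ = (ẋ'−ẋ)/dt = (-0.213871283−-0.465677992)/0.049658 = 5.070819
  θ̈ = (θ̇'−θ̇)/dt = (4.780272426−4.560686632)/0.049658 = 4.421962
  sinθ=0.635538, cosθ=0.772070
  F = (M+m)·ẍ + m·l·cosθ·θ̈ − m·l·sinθ·θ̇² = 7.759605 + 0.504472 − 1.953294 = 6.310783
step 4→5:
  ẍ = (ẋ'−ẋ)/dt = (-0.390496356−-0.213871283)/0.049658 = -3.556830
  θ̈ = (θ̇'−θ̇)/dt = (5.721674046−4.780272426)/0.049658 = 18.957703
  sinθ=0.792672, cosθ=0.609648
  F = (M+m)·ẍ + m·l·cosθ·θ̈ − m·l·sinθ·θ̇² = -5.442829 + 1.707775 − 2.676483 = -6.411537
step 5→6:
  ẍ = (ẋ'−ẋ)/dt = (-0.574950660−-0.390496356)/0.049658 = -3.714493
  θ̈ = (θ̇'−θ̇)/dt = (6.713111314−5.721674046)/0.049658 = 19.965308
  sinθ=0.913806, cosθ=0.406151
  F = (M+m)·ẍ + m·l·cosθ·θ̈ − m·l·sinθ·θ̇² = -5.684092 + 1.198199 − 4.420444 = -8.906337
step 6→7:
  ẍ = (ẋ'−ẋ)/dt = (-0.010081874−-0.574950660)/0.049658 = 11.375182
  θ̈ = (θ̇'−θ̇)/dt = (7.489455965−6.713111314)/0.049658 = 15.633828
  sinθ=0.991021, cosθ=0.133709
  F = (M+m)·ẍ + m·l·cosθ·θ̈ − m·l·sinθ·θ̇² = 17.406838 + 0.308882 − 6.599272 = 11.116448
step 7→8:
  ẍ = (ẋ'−ẋ)/dt = (0.610880060−-0.010081874)/0.049658 = 12.504771
  θ̈ = (θ̇'−θ̇)/dt = (8.634055856−7.489455965)/0.049658 = 23.049657
  sinθ=0.980216, cosθ=-0.197933
  F = (M+m)·ẍ + m·l·cosθ·θ̈ − m·l·sinθ·θ̇² = 19.135389 + -0.674137 − 8.124335 = 10.336917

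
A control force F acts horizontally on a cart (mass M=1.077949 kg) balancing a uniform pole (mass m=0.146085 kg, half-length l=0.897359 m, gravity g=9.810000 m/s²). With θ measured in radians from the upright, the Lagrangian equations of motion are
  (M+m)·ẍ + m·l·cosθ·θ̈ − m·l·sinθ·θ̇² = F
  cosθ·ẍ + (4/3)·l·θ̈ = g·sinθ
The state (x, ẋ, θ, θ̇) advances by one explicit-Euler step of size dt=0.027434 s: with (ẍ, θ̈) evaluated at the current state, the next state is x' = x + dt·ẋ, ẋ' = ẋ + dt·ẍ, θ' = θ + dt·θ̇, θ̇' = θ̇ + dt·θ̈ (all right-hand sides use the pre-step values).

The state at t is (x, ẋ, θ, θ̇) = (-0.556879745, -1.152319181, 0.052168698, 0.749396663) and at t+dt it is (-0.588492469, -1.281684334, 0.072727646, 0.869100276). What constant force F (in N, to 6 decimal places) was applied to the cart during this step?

F = -5.204563 N

ẍ = (ẋ'−ẋ)/dt = (-1.281684334−-1.152319181)/0.027434 = -4.715505
θ̈ = (θ̇'−θ̇)/dt = (0.869100276−0.749396663)/0.027434 = 4.363331
sinθ=0.052145, cosθ=0.998640
F = (M+m)·ẍ + m·l·cosθ·θ̈ − m·l·sinθ·θ̇² = -5.771938 + 0.571214 − 0.003839 = -5.204563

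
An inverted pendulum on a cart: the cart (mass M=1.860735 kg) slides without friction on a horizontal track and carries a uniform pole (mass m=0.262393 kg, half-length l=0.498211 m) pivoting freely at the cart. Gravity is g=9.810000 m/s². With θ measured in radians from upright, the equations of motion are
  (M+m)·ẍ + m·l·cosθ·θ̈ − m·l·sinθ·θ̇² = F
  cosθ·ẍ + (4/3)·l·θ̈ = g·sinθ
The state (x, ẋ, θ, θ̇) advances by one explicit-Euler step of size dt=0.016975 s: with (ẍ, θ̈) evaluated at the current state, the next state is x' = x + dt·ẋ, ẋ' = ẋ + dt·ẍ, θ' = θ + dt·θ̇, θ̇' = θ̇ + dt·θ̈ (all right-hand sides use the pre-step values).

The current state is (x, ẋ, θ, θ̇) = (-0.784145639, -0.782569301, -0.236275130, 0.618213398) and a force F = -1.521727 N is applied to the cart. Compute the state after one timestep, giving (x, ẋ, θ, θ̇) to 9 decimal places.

sinθ=-0.234082878, cosθ=0.972216646
temp = (F + m·l·θ̇²·sinθ)/(M+m) = (-1.521727 + -0.011695318)/2.123128 = -0.722246759
θ̈ = (g·sinθ − cosθ·temp)/(l·(4/3 − m·cos²θ/(M+m))) = -2.630290657
ẍ = temp − m·l·θ̈·cosθ/(M+m) = -0.564791862
Euler: x'=-0.784145639+0.016975·-0.782569301=-0.797429753, ẋ'=-0.782569301+0.016975·-0.564791862=-0.792156643
       θ'=-0.236275130+0.016975·0.618213398=-0.225780958, θ̇'=0.618213398+0.016975·-2.630290657=0.573564214

(-0.797429753, -0.792156643, -0.225780958, 0.573564214)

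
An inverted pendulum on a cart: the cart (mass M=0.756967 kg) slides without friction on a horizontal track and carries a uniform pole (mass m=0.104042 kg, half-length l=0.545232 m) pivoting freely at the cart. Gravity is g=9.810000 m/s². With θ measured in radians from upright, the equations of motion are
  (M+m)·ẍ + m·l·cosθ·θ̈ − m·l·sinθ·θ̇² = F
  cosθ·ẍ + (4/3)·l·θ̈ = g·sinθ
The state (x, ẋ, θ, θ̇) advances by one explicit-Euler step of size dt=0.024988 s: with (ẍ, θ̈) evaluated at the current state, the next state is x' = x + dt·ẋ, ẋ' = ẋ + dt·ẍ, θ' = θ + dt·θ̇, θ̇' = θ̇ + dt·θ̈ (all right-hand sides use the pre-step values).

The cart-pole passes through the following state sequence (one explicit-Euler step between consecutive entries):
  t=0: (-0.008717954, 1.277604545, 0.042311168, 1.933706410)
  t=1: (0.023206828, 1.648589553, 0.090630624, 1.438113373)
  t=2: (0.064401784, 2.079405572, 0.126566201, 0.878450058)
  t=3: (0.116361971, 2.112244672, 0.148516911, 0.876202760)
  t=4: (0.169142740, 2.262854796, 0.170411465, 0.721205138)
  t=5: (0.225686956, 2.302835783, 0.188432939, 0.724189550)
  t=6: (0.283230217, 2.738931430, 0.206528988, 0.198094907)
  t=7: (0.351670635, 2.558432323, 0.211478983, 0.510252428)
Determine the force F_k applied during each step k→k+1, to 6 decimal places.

step 0→1:
  ẍ = (ẋ'−ẋ)/dt = (1.648589553−1.277604545)/0.024988 = 14.846527
  θ̈ = (θ̇'−θ̇)/dt = (1.438113373−1.933706410)/0.024988 = -19.833241
  sinθ=0.042299, cosθ=0.999105
  F = (M+m)·ẍ + m·l·cosθ·θ̈ − m·l·sinθ·θ̇² = 12.782993 + -1.124074 − 0.008972 = 11.649947
step 1→2:
  ẍ = (ẋ'−ẋ)/dt = (2.079405572−1.648589553)/0.024988 = 17.240916
  θ̈ = (θ̇'−θ̇)/dt = (0.878450058−1.438113373)/0.024988 = -22.397283
  sinθ=0.090507, cosθ=0.995896
  F = (M+m)·ẍ + m·l·cosθ·θ̈ − m·l·sinθ·θ̇² = 14.844584 + -1.265317 − 0.010618 = 13.568649
step 2→3:
  ẍ = (ẋ'−ẋ)/dt = (2.112244672−2.079405572)/0.024988 = 1.314195
  θ̈ = (θ̇'−θ̇)/dt = (0.876202760−0.878450058)/0.024988 = -0.089935
  sinθ=0.126229, cosθ=0.992001
  F = (M+m)·ẍ + m·l·cosθ·θ̈ − m·l·sinθ·θ̇² = 1.131534 + -0.005061 − 0.005526 = 1.120947
step 3→4:
  ẍ = (ẋ'−ẋ)/dt = (2.262854796−2.112244672)/0.024988 = 6.027298
  θ̈ = (θ̇'−θ̇)/dt = (0.721205138−0.876202760)/0.024988 = -6.202882
  sinθ=0.147972, cosθ=0.988992
  F = (M+m)·ẍ + m·l·cosθ·θ̈ − m·l·sinθ·θ̇² = 5.189558 + -0.347998 − 0.006444 = 4.835116
step 4→5:
  ẍ = (ẋ'−ẋ)/dt = (2.302835783−2.262854796)/0.024988 = 1.600007
  θ̈ = (θ̇'−θ̇)/dt = (0.724189550−0.721205138)/0.024988 = 0.119434
  sinθ=0.169588, cosθ=0.985515
  F = (M+m)·ẍ + m·l·cosθ·θ̈ − m·l·sinθ·θ̇² = 1.377621 + 0.006677 − 0.005004 = 1.379294
step 5→6:
  ẍ = (ẋ'−ẋ)/dt = (2.738931430−2.302835783)/0.024988 = 17.452203
  θ̈ = (θ̇'−θ̇)/dt = (0.198094907−0.724189550)/0.024988 = -21.053892
  sinθ=0.187320, cosθ=0.982299
  F = (M+m)·ẍ + m·l·cosθ·θ̈ − m·l·sinθ·θ̇² = 15.026504 + -1.173184 − 0.005573 = 13.847747
step 6→7:
  ẍ = (ẋ'−ẋ)/dt = (2.558432323−2.738931430)/0.024988 = -7.223432
  θ̈ = (θ̇'−θ̇)/dt = (0.510252428−0.198094907)/0.024988 = 12.492297
  sinθ=0.205064, cosθ=0.978749
  F = (M+m)·ẍ + m·l·cosθ·θ̈ − m·l·sinθ·θ̇² = -6.219440 + 0.693591 − 0.000456 = -5.526305

F_0 = 11.649947 N
F_1 = 13.568649 N
F_2 = 1.120947 N
F_3 = 4.835116 N
F_4 = 1.379294 N
F_5 = 13.847747 N
F_6 = -5.526305 N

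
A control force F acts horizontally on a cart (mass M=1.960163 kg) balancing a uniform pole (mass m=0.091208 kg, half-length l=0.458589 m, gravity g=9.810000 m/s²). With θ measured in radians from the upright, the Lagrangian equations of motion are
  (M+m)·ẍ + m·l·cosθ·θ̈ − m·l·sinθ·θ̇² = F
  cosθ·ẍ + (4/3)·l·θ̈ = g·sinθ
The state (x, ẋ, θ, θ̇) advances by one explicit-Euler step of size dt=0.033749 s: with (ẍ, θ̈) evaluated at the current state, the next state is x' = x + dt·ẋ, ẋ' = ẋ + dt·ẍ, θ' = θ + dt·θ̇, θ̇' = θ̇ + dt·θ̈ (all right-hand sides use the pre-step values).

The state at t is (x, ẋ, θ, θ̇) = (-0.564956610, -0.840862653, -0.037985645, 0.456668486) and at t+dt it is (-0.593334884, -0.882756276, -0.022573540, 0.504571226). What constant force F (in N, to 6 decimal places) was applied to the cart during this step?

ẍ = (ẋ'−ẋ)/dt = (-0.882756276−-0.840862653)/0.033749 = -1.241329
θ̈ = (θ̇'−θ̇)/dt = (0.504571226−0.456668486)/0.033749 = 1.419383
sinθ=-0.037977, cosθ=0.999279
F = (M+m)·ẍ + m·l·cosθ·θ̈ − m·l·sinθ·θ̇² = -2.546427 + 0.059326 − -0.000331 = -2.486770

F = -2.486770 N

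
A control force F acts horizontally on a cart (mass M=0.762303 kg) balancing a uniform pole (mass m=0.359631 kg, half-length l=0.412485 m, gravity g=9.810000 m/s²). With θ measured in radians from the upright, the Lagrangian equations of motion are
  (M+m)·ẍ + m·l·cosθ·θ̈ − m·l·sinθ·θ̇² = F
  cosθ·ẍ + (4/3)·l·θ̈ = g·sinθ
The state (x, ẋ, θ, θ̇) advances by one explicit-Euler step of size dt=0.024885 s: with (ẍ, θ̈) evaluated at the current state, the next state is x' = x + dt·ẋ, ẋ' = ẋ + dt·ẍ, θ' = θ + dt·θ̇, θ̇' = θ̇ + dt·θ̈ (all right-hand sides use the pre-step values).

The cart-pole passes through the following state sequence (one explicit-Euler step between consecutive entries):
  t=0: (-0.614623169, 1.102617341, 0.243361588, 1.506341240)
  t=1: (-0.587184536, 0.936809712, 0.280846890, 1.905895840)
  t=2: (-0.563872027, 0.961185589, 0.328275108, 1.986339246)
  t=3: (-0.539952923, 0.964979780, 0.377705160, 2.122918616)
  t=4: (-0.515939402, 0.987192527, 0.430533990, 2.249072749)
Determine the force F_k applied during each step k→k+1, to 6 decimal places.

F_0 = -5.244896 N
F_1 = 1.410374 N
F_2 = 0.753045 N
F_3 = 1.453916 N

step 0→1:
  ẍ = (ẋ'−ẋ)/dt = (0.936809712−1.102617341)/0.024885 = -6.662955
  θ̈ = (θ̇'−θ̇)/dt = (1.905895840−1.506341240)/0.024885 = 16.056042
  sinθ=0.240967, cosθ=0.970533
  F = (M+m)·ẍ + m·l·cosθ·θ̈ − m·l·sinθ·θ̇² = -7.475395 + 2.311608 − 0.081109 = -5.244896
step 1→2:
  ẍ = (ẋ'−ẋ)/dt = (0.961185589−0.936809712)/0.024885 = 0.979541
  θ̈ = (θ̇'−θ̇)/dt = (1.986339246−1.905895840)/0.024885 = 3.232606
  sinθ=0.277169, cosθ=0.960821
  F = (M+m)·ẍ + m·l·cosθ·θ̈ − m·l·sinθ·θ̇² = 1.098980 + 0.460745 − 0.149351 = 1.410374
step 2→3:
  ẍ = (ẋ'−ẋ)/dt = (0.964979780−0.961185589)/0.024885 = 0.152469
  θ̈ = (θ̇'−θ̇)/dt = (2.122918616−1.986339246)/0.024885 = 5.488422
  sinθ=0.322411, cosθ=0.946600
  F = (M+m)·ẍ + m·l·cosθ·θ̈ − m·l·sinθ·θ̇² = 0.171060 + 0.770689 − 0.188704 = 0.753045
step 3→4:
  ẍ = (ẋ'−ẋ)/dt = (0.987192527−0.964979780)/0.024885 = 0.892616
  θ̈ = (θ̇'−θ̇)/dt = (2.249072749−2.122918616)/0.024885 = 5.069485
  sinθ=0.368788, cosθ=0.929513
  F = (M+m)·ẍ + m·l·cosθ·θ̈ − m·l·sinθ·θ̇² = 1.001456 + 0.699012 − 0.246552 = 1.453916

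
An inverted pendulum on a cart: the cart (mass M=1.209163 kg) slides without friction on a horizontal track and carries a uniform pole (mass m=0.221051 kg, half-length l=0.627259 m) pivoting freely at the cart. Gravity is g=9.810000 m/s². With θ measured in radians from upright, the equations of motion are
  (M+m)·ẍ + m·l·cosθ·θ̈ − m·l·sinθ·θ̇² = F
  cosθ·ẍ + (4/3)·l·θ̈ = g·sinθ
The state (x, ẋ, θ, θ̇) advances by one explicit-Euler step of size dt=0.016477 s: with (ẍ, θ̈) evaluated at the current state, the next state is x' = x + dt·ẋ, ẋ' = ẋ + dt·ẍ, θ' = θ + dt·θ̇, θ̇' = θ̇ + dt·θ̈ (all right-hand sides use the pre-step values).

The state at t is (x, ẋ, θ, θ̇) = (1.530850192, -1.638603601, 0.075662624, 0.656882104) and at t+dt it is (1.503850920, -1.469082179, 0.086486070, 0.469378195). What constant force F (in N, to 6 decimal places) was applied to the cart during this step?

F = 13.136687 N

ẍ = (ẋ'−ẋ)/dt = (-1.469082179−-1.638603601)/0.016477 = 10.288367
θ̈ = (θ̇'−θ̇)/dt = (0.469378195−0.656882104)/0.016477 = -11.379736
sinθ=0.075590, cosθ=0.997139
F = (M+m)·ẍ + m·l·cosθ·θ̈ − m·l·sinθ·θ̇² = 14.714566 + -1.573357 − 0.004523 = 13.136687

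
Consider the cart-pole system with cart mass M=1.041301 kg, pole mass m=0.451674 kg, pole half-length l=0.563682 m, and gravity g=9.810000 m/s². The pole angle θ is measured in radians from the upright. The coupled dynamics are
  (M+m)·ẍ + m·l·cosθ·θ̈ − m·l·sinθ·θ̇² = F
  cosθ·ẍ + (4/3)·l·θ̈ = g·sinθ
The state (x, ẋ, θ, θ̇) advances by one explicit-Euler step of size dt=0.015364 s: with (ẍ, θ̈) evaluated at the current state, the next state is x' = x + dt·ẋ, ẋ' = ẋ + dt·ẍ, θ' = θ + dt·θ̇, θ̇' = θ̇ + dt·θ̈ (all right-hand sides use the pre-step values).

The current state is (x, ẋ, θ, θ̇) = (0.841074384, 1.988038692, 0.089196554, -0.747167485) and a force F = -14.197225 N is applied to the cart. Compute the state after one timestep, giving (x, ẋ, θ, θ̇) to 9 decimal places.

sinθ=0.089078326, cosθ=0.996024624
temp = (F + m·l·θ̇²·sinθ)/(M+m) = (-14.197225 + 0.012660977)/1.492975 = -9.500871764
θ̈ = (g·sinθ − cosθ·temp)/(l·(4/3 − m·cos²θ/(M+m))) = 17.748998555
ẍ = temp − m·l·θ̈·cosθ/(M+m) = -12.515617242
Euler: x'=0.841074384+0.015364·1.988038692=0.871618610, ẋ'=1.988038692+0.015364·-12.515617242=1.795748749
       θ'=0.089196554+0.015364·-0.747167485=0.077717073, θ̇'=-0.747167485+0.015364·17.748998555=-0.474471871

(0.871618610, 1.795748749, 0.077717073, -0.474471871)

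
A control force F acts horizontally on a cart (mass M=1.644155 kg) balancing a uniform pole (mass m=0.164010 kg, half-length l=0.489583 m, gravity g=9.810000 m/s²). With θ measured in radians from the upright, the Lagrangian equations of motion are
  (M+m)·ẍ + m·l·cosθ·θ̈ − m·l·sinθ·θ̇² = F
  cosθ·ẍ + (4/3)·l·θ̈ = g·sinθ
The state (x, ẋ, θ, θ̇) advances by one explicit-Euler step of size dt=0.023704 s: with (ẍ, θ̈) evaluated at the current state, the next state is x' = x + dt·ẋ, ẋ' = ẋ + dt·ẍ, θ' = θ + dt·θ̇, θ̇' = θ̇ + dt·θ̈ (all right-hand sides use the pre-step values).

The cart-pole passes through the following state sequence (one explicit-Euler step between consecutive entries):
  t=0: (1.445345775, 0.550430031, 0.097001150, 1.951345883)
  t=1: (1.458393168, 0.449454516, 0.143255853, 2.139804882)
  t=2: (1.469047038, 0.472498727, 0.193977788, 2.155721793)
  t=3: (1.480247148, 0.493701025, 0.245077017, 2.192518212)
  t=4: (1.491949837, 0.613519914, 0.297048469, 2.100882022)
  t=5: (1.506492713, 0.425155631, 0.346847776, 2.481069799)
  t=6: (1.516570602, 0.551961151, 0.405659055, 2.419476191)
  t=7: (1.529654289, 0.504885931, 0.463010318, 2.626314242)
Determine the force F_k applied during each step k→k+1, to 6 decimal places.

step 0→1:
  ẍ = (ẋ'−ẋ)/dt = (0.449454516−0.550430031)/0.023704 = -4.259851
  θ̈ = (θ̇'−θ̇)/dt = (2.139804882−1.951345883)/0.023704 = 7.950515
  sinθ=0.096849, cosθ=0.995299
  F = (M+m)·ẍ + m·l·cosθ·θ̈ − m·l·sinθ·θ̇² = -7.702514 + 0.635397 − 0.029612 = -7.096728
step 1→2:
  ẍ = (ẋ'−ẋ)/dt = (0.472498727−0.449454516)/0.023704 = 0.972165
  θ̈ = (θ̇'−θ̇)/dt = (2.155721793−2.139804882)/0.023704 = 0.671486
  sinθ=0.142766, cosθ=0.989756
  F = (M+m)·ẍ + m·l·cosθ·θ̈ − m·l·sinθ·θ̇² = 1.757836 + 0.053366 − 0.052489 = 1.758712
step 2→3:
  ẍ = (ẋ'−ẋ)/dt = (0.493701025−0.472498727)/0.023704 = 0.894461
  θ̈ = (θ̇'−θ̇)/dt = (2.192518212−2.155721793)/0.023704 = 1.552330
  sinθ=0.192764, cosθ=0.981245
  F = (M+m)·ẍ + m·l·cosθ·θ̈ − m·l·sinθ·θ̇² = 1.617333 + 0.122309 − 0.071930 = 1.667712
step 3→4:
  ẍ = (ẋ'−ẋ)/dt = (0.613519914−0.493701025)/0.023704 = 5.054796
  θ̈ = (θ̇'−θ̇)/dt = (2.100882022−2.192518212)/0.023704 = -3.865853
  sinθ=0.242631, cosθ=0.970119
  F = (M+m)·ẍ + m·l·cosθ·θ̈ − m·l·sinθ·θ̇² = 9.139906 + -0.301139 − 0.093655 = 8.745112
step 4→5:
  ẍ = (ẋ'−ẋ)/dt = (0.425155631−0.613519914)/0.023704 = -7.946519
  θ̈ = (θ̇'−θ̇)/dt = (2.481069799−2.100882022)/0.023704 = 16.038971
  sinθ=0.292699, cosθ=0.956205
  F = (M+m)·ẍ + m·l·cosθ·θ̈ − m·l·sinθ·θ̇² = -14.368617 + 1.231470 − 0.103734 = -13.240881
step 5→6:
  ẍ = (ẋ'−ẋ)/dt = (0.551961151−0.425155631)/0.023704 = 5.349541
  θ̈ = (θ̇'−θ̇)/dt = (2.419476191−2.481069799)/0.023704 = -2.598448
  sinθ=0.339935, cosθ=0.940449
  F = (M+m)·ẍ + m·l·cosθ·θ̈ − m·l·sinθ·θ̇² = 9.672853 + -0.196221 − 0.168024 = 9.308608
step 6→7:
  ẍ = (ẋ'−ẋ)/dt = (0.504885931−0.551961151)/0.023704 = -1.985961
  θ̈ = (θ̇'−θ̇)/dt = (2.626314242−2.419476191)/0.023704 = 8.725871
  sinθ=0.394624, cosθ=0.918843
  F = (M+m)·ẍ + m·l·cosθ·θ̈ − m·l·sinθ·θ̇² = -3.590945 + 0.643793 − 0.185491 = -3.132643

F_0 = -7.096728 N
F_1 = 1.758712 N
F_2 = 1.667712 N
F_3 = 8.745112 N
F_4 = -13.240881 N
F_5 = 9.308608 N
F_6 = -3.132643 N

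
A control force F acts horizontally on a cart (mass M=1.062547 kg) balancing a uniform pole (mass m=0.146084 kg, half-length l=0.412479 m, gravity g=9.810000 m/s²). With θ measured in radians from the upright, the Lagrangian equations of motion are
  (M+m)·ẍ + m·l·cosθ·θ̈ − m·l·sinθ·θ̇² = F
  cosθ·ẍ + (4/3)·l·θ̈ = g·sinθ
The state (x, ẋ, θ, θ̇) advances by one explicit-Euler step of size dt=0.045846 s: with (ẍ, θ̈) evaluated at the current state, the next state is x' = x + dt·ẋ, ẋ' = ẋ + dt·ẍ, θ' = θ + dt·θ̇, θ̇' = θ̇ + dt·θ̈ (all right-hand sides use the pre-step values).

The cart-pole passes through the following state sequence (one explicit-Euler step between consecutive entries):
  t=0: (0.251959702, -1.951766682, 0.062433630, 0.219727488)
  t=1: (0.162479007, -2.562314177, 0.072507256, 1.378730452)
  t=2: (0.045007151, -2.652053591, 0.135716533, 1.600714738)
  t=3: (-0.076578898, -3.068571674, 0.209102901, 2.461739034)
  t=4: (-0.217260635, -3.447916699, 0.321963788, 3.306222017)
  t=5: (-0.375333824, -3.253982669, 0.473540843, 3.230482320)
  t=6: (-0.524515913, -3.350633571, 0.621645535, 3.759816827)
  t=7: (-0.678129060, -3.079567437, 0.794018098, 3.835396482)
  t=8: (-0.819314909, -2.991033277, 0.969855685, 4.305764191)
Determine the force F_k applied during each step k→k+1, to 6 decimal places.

F_0 = -14.575611 N
F_1 = -2.083091 N
F_2 = -9.880231 N
F_3 = -8.990667 N
F_4 = 4.809798 N
F_5 = -2.215608 N
F_6 = 6.730761 N
F_7 = 2.135221 N

step 0→1:
  ẍ = (ẋ'−ẋ)/dt = (-2.562314177−-1.951766682)/0.045846 = -13.317356
  θ̈ = (θ̇'−θ̇)/dt = (1.378730452−0.219727488)/0.045846 = 25.280351
  sinθ=0.062393, cosθ=0.998052
  F = (M+m)·ẍ + m·l·cosθ·θ̈ − m·l·sinθ·θ̇² = -16.095769 + 1.520340 − 0.000182 = -14.575611
step 1→2:
  ẍ = (ẋ'−ẋ)/dt = (-2.652053591−-2.562314177)/0.045846 = -1.957410
  θ̈ = (θ̇'−θ̇)/dt = (1.600714738−1.378730452)/0.045846 = 4.841955
  sinθ=0.072444, cosθ=0.997373
  F = (M+m)·ẍ + m·l·cosθ·θ̈ − m·l·sinθ·θ̇² = -2.365786 + 0.290993 − 0.008298 = -2.083091
step 2→3:
  ẍ = (ẋ'−ẋ)/dt = (-3.068571674−-2.652053591)/0.045846 = -9.085156
  θ̈ = (θ̇'−θ̇)/dt = (2.461739034−1.600714738)/0.045846 = 18.780794
  sinθ=0.135300, cosθ=0.990805
  F = (M+m)·ẍ + m·l·cosθ·θ̈ − m·l·sinθ·θ̇² = -10.980602 + 1.121260 − 0.020890 = -9.880231
step 3→4:
  ẍ = (ẋ'−ẋ)/dt = (-3.447916699−-3.068571674)/0.045846 = -8.274332
  θ̈ = (θ̇'−θ̇)/dt = (3.306222017−2.461739034)/0.045846 = 18.419993
  sinθ=0.207582, cosθ=0.978218
  F = (M+m)·ẍ + m·l·cosθ·θ̈ − m·l·sinθ·θ̇² = -10.000614 + 1.085749 − 0.075802 = -8.990667
step 4→5:
  ẍ = (ẋ'−ẋ)/dt = (-3.253982669−-3.447916699)/0.045846 = 4.230119
  θ̈ = (θ̇'−θ̇)/dt = (3.230482320−3.306222017)/0.045846 = -1.652046
  sinθ=0.316430, cosθ=0.948616
  F = (M+m)·ẍ + m·l·cosθ·θ̈ − m·l·sinθ·θ̇² = 5.112653 + -0.094432 − 0.208423 = 4.809798
step 5→6:
  ẍ = (ẋ'−ẋ)/dt = (-3.350633571−-3.253982669)/0.045846 = -2.108164
  θ̈ = (θ̇'−θ̇)/dt = (3.759816827−3.230482320)/0.045846 = 11.545926
  sinθ=0.456040, cosθ=0.889959
  F = (M+m)·ẍ + m·l·cosθ·θ̈ − m·l·sinθ·θ̇² = -2.547993 + 0.619161 − 0.286776 = -2.215608
step 6→7:
  ẍ = (ẋ'−ẋ)/dt = (-3.079567437−-3.350633571)/0.045846 = 5.912536
  θ̈ = (θ̇'−θ̇)/dt = (3.835396482−3.759816827)/0.045846 = 1.648555
  sinθ=0.582374, cosθ=0.812921
  F = (M+m)·ẍ + m·l·cosθ·θ̈ − m·l·sinθ·θ̇² = 7.146075 + 0.080753 − 0.496066 = 6.730761
step 7→8:
  ẍ = (ẋ'−ẋ)/dt = (-2.991033277−-3.079567437)/0.045846 = 1.931121
  θ̈ = (θ̇'−θ̇)/dt = (4.305764191−3.835396482)/0.045846 = 10.259733
  sinθ=0.713176, cosθ=0.700985
  F = (M+m)·ẍ + m·l·cosθ·θ̈ − m·l·sinθ·θ̇² = 2.334012 + 0.433361 − 0.632152 = 2.135221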